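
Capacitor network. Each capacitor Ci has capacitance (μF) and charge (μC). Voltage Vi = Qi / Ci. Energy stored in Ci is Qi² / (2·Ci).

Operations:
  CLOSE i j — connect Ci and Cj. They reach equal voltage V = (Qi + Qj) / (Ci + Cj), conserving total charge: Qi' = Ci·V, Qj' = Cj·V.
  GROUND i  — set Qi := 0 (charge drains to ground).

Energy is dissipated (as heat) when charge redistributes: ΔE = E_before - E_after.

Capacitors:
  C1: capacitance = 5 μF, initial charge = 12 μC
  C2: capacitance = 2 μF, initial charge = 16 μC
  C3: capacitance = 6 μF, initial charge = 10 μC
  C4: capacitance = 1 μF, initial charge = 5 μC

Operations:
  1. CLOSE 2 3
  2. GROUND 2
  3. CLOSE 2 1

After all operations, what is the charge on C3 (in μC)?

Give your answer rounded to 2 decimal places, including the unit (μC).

Initial: C1(5μF, Q=12μC, V=2.40V), C2(2μF, Q=16μC, V=8.00V), C3(6μF, Q=10μC, V=1.67V), C4(1μF, Q=5μC, V=5.00V)
Op 1: CLOSE 2-3: Q_total=26.00, C_total=8.00, V=3.25; Q2=6.50, Q3=19.50; dissipated=30.083
Op 2: GROUND 2: Q2=0; energy lost=10.562
Op 3: CLOSE 2-1: Q_total=12.00, C_total=7.00, V=1.71; Q2=3.43, Q1=8.57; dissipated=4.114
Final charges: Q1=8.57, Q2=3.43, Q3=19.50, Q4=5.00

Answer: 19.50 μC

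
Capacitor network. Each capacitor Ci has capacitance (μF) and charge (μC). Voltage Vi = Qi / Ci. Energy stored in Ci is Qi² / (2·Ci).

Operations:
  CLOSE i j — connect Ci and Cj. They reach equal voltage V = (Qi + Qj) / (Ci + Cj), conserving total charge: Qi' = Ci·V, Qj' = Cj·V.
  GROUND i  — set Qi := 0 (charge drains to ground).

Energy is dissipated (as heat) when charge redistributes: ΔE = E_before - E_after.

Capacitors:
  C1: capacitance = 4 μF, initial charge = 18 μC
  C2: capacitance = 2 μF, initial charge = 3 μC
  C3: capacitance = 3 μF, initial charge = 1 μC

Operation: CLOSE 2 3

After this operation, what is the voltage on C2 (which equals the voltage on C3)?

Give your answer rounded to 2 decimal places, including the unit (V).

Initial: C1(4μF, Q=18μC, V=4.50V), C2(2μF, Q=3μC, V=1.50V), C3(3μF, Q=1μC, V=0.33V)
Op 1: CLOSE 2-3: Q_total=4.00, C_total=5.00, V=0.80; Q2=1.60, Q3=2.40; dissipated=0.817

Answer: 0.80 V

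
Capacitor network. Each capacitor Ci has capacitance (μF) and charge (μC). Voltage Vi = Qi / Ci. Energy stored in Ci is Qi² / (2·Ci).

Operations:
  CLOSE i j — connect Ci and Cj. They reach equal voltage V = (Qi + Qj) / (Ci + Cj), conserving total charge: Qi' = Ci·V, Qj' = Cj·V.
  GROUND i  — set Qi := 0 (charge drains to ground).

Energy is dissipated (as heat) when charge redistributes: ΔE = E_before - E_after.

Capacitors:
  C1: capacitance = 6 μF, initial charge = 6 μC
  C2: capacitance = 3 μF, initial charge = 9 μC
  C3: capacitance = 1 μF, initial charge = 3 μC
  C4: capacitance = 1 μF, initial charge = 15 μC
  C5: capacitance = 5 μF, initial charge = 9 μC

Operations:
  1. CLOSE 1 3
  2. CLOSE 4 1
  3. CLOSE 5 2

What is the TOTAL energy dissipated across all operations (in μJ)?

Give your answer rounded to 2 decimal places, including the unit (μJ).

Answer: 83.67 μJ

Derivation:
Initial: C1(6μF, Q=6μC, V=1.00V), C2(3μF, Q=9μC, V=3.00V), C3(1μF, Q=3μC, V=3.00V), C4(1μF, Q=15μC, V=15.00V), C5(5μF, Q=9μC, V=1.80V)
Op 1: CLOSE 1-3: Q_total=9.00, C_total=7.00, V=1.29; Q1=7.71, Q3=1.29; dissipated=1.714
Op 2: CLOSE 4-1: Q_total=22.71, C_total=7.00, V=3.24; Q4=3.24, Q1=19.47; dissipated=80.606
Op 3: CLOSE 5-2: Q_total=18.00, C_total=8.00, V=2.25; Q5=11.25, Q2=6.75; dissipated=1.350
Total dissipated: 83.671 μJ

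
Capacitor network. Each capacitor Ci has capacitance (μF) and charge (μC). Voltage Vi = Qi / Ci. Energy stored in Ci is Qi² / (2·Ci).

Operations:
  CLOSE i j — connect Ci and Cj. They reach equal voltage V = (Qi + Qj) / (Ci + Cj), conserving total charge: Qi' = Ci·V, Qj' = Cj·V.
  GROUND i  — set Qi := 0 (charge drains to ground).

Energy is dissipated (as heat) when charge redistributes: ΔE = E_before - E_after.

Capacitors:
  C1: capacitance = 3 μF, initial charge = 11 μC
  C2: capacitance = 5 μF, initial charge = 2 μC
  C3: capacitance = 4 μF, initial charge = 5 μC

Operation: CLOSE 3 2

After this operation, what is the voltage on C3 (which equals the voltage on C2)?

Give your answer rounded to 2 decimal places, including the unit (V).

Initial: C1(3μF, Q=11μC, V=3.67V), C2(5μF, Q=2μC, V=0.40V), C3(4μF, Q=5μC, V=1.25V)
Op 1: CLOSE 3-2: Q_total=7.00, C_total=9.00, V=0.78; Q3=3.11, Q2=3.89; dissipated=0.803

Answer: 0.78 V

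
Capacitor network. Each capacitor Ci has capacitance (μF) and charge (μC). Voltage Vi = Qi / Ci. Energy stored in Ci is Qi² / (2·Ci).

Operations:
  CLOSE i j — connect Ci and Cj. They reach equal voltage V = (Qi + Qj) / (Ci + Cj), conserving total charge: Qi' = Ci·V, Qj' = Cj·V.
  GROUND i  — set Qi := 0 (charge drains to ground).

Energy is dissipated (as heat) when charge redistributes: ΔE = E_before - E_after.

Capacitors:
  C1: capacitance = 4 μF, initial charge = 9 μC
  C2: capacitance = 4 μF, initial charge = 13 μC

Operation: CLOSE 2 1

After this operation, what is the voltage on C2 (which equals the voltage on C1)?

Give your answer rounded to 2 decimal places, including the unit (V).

Answer: 2.75 V

Derivation:
Initial: C1(4μF, Q=9μC, V=2.25V), C2(4μF, Q=13μC, V=3.25V)
Op 1: CLOSE 2-1: Q_total=22.00, C_total=8.00, V=2.75; Q2=11.00, Q1=11.00; dissipated=1.000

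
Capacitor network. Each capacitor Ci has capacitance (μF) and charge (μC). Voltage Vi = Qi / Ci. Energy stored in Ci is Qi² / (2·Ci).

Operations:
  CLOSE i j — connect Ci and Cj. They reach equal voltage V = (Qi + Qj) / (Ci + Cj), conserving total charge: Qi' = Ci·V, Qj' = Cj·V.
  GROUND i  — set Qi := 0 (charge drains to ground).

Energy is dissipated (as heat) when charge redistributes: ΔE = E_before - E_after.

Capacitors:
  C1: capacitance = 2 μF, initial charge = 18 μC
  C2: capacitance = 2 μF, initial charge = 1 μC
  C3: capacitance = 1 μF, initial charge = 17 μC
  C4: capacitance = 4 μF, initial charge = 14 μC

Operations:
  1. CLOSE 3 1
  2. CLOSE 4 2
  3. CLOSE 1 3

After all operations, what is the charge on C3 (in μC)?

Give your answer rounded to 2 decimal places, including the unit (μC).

Answer: 11.67 μC

Derivation:
Initial: C1(2μF, Q=18μC, V=9.00V), C2(2μF, Q=1μC, V=0.50V), C3(1μF, Q=17μC, V=17.00V), C4(4μF, Q=14μC, V=3.50V)
Op 1: CLOSE 3-1: Q_total=35.00, C_total=3.00, V=11.67; Q3=11.67, Q1=23.33; dissipated=21.333
Op 2: CLOSE 4-2: Q_total=15.00, C_total=6.00, V=2.50; Q4=10.00, Q2=5.00; dissipated=6.000
Op 3: CLOSE 1-3: Q_total=35.00, C_total=3.00, V=11.67; Q1=23.33, Q3=11.67; dissipated=0.000
Final charges: Q1=23.33, Q2=5.00, Q3=11.67, Q4=10.00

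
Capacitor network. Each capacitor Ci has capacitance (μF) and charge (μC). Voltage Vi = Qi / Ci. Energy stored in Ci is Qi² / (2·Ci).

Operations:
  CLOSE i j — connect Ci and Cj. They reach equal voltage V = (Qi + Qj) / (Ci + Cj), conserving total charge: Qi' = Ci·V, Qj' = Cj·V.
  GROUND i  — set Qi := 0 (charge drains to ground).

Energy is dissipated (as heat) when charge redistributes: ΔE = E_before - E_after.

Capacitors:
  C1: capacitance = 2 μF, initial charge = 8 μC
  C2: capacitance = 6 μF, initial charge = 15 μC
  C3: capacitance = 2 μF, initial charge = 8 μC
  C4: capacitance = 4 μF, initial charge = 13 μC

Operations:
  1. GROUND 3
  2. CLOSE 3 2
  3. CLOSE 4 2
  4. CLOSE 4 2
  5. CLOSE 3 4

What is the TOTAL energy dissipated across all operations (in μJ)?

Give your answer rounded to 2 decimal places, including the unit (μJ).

Initial: C1(2μF, Q=8μC, V=4.00V), C2(6μF, Q=15μC, V=2.50V), C3(2μF, Q=8μC, V=4.00V), C4(4μF, Q=13μC, V=3.25V)
Op 1: GROUND 3: Q3=0; energy lost=16.000
Op 2: CLOSE 3-2: Q_total=15.00, C_total=8.00, V=1.88; Q3=3.75, Q2=11.25; dissipated=4.688
Op 3: CLOSE 4-2: Q_total=24.25, C_total=10.00, V=2.42; Q4=9.70, Q2=14.55; dissipated=2.269
Op 4: CLOSE 4-2: Q_total=24.25, C_total=10.00, V=2.42; Q4=9.70, Q2=14.55; dissipated=0.000
Op 5: CLOSE 3-4: Q_total=13.45, C_total=6.00, V=2.24; Q3=4.48, Q4=8.97; dissipated=0.202
Total dissipated: 23.158 μJ

Answer: 23.16 μJ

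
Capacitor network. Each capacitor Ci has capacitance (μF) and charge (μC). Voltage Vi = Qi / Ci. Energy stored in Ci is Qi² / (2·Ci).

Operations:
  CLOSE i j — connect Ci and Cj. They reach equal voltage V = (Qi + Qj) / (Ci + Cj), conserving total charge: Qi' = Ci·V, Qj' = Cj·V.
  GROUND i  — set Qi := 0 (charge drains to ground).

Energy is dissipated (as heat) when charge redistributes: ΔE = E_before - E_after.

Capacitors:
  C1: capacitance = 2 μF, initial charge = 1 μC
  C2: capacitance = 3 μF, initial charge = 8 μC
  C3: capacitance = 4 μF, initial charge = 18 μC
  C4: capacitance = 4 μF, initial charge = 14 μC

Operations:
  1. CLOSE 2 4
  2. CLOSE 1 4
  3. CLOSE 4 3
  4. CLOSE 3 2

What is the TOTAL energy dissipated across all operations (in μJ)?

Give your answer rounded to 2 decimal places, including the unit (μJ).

Initial: C1(2μF, Q=1μC, V=0.50V), C2(3μF, Q=8μC, V=2.67V), C3(4μF, Q=18μC, V=4.50V), C4(4μF, Q=14μC, V=3.50V)
Op 1: CLOSE 2-4: Q_total=22.00, C_total=7.00, V=3.14; Q2=9.43, Q4=12.57; dissipated=0.595
Op 2: CLOSE 1-4: Q_total=13.57, C_total=6.00, V=2.26; Q1=4.52, Q4=9.05; dissipated=4.656
Op 3: CLOSE 4-3: Q_total=27.05, C_total=8.00, V=3.38; Q4=13.52, Q3=13.52; dissipated=5.009
Op 4: CLOSE 3-2: Q_total=22.95, C_total=7.00, V=3.28; Q3=13.12, Q2=9.84; dissipated=0.049
Total dissipated: 10.309 μJ

Answer: 10.31 μJ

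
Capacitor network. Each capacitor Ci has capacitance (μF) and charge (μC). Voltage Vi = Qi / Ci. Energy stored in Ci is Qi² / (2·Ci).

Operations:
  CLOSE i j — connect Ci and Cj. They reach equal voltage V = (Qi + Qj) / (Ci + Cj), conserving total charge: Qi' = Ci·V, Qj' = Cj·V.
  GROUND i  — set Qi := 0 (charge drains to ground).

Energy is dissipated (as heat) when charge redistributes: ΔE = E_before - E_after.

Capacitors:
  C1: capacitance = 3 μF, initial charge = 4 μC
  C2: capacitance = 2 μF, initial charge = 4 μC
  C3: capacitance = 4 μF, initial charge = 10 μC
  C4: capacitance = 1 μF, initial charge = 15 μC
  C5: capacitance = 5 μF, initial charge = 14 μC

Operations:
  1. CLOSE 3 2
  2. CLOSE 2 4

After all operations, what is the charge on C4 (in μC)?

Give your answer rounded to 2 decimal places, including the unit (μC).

Initial: C1(3μF, Q=4μC, V=1.33V), C2(2μF, Q=4μC, V=2.00V), C3(4μF, Q=10μC, V=2.50V), C4(1μF, Q=15μC, V=15.00V), C5(5μF, Q=14μC, V=2.80V)
Op 1: CLOSE 3-2: Q_total=14.00, C_total=6.00, V=2.33; Q3=9.33, Q2=4.67; dissipated=0.167
Op 2: CLOSE 2-4: Q_total=19.67, C_total=3.00, V=6.56; Q2=13.11, Q4=6.56; dissipated=53.481
Final charges: Q1=4.00, Q2=13.11, Q3=9.33, Q4=6.56, Q5=14.00

Answer: 6.56 μC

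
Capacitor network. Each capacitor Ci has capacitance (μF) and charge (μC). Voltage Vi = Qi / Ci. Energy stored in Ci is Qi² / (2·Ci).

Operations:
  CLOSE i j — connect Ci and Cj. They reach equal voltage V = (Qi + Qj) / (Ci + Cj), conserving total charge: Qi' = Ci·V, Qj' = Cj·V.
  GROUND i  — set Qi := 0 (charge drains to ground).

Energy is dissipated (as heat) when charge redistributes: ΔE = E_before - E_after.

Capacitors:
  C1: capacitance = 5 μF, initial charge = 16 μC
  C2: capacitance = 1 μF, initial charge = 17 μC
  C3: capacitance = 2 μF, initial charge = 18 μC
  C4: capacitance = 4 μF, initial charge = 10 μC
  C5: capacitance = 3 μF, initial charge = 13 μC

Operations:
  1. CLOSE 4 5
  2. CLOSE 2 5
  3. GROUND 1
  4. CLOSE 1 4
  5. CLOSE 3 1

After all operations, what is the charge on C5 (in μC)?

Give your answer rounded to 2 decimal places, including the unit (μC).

Initial: C1(5μF, Q=16μC, V=3.20V), C2(1μF, Q=17μC, V=17.00V), C3(2μF, Q=18μC, V=9.00V), C4(4μF, Q=10μC, V=2.50V), C5(3μF, Q=13μC, V=4.33V)
Op 1: CLOSE 4-5: Q_total=23.00, C_total=7.00, V=3.29; Q4=13.14, Q5=9.86; dissipated=2.881
Op 2: CLOSE 2-5: Q_total=26.86, C_total=4.00, V=6.71; Q2=6.71, Q5=20.14; dissipated=70.531
Op 3: GROUND 1: Q1=0; energy lost=25.600
Op 4: CLOSE 1-4: Q_total=13.14, C_total=9.00, V=1.46; Q1=7.30, Q4=5.84; dissipated=11.995
Op 5: CLOSE 3-1: Q_total=25.30, C_total=7.00, V=3.61; Q3=7.23, Q1=18.07; dissipated=40.605
Final charges: Q1=18.07, Q2=6.71, Q3=7.23, Q4=5.84, Q5=20.14

Answer: 20.14 μC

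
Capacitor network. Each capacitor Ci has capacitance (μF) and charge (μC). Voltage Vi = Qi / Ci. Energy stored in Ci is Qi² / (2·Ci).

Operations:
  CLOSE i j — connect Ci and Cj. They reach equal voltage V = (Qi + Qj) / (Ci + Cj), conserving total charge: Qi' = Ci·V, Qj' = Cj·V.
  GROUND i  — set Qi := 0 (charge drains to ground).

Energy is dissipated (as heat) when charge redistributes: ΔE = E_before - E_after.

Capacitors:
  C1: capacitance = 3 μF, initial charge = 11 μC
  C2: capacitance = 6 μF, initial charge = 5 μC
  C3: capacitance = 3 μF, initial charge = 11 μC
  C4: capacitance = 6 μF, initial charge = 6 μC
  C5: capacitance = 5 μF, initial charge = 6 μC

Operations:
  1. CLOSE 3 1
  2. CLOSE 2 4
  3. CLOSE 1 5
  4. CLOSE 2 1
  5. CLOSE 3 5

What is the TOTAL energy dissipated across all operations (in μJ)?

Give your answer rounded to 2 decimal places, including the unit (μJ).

Answer: 9.43 μJ

Derivation:
Initial: C1(3μF, Q=11μC, V=3.67V), C2(6μF, Q=5μC, V=0.83V), C3(3μF, Q=11μC, V=3.67V), C4(6μF, Q=6μC, V=1.00V), C5(5μF, Q=6μC, V=1.20V)
Op 1: CLOSE 3-1: Q_total=22.00, C_total=6.00, V=3.67; Q3=11.00, Q1=11.00; dissipated=0.000
Op 2: CLOSE 2-4: Q_total=11.00, C_total=12.00, V=0.92; Q2=5.50, Q4=5.50; dissipated=0.042
Op 3: CLOSE 1-5: Q_total=17.00, C_total=8.00, V=2.12; Q1=6.38, Q5=10.62; dissipated=5.704
Op 4: CLOSE 2-1: Q_total=11.88, C_total=9.00, V=1.32; Q2=7.92, Q1=3.96; dissipated=1.460
Op 5: CLOSE 3-5: Q_total=21.62, C_total=8.00, V=2.70; Q3=8.11, Q5=13.52; dissipated=2.228
Total dissipated: 9.434 μJ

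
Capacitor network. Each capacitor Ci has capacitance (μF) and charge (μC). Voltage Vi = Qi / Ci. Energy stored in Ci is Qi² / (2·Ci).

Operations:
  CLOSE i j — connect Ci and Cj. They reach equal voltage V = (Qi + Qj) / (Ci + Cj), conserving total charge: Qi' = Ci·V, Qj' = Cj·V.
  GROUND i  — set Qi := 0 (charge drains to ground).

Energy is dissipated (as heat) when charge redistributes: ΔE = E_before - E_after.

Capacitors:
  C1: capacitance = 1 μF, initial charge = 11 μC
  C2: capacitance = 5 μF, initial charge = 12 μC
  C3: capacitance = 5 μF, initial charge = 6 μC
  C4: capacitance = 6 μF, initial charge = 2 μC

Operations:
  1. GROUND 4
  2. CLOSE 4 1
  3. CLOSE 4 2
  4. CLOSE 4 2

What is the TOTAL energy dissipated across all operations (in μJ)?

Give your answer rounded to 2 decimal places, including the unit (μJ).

Initial: C1(1μF, Q=11μC, V=11.00V), C2(5μF, Q=12μC, V=2.40V), C3(5μF, Q=6μC, V=1.20V), C4(6μF, Q=2μC, V=0.33V)
Op 1: GROUND 4: Q4=0; energy lost=0.333
Op 2: CLOSE 4-1: Q_total=11.00, C_total=7.00, V=1.57; Q4=9.43, Q1=1.57; dissipated=51.857
Op 3: CLOSE 4-2: Q_total=21.43, C_total=11.00, V=1.95; Q4=11.69, Q2=9.74; dissipated=0.936
Op 4: CLOSE 4-2: Q_total=21.43, C_total=11.00, V=1.95; Q4=11.69, Q2=9.74; dissipated=0.000
Total dissipated: 53.127 μJ

Answer: 53.13 μJ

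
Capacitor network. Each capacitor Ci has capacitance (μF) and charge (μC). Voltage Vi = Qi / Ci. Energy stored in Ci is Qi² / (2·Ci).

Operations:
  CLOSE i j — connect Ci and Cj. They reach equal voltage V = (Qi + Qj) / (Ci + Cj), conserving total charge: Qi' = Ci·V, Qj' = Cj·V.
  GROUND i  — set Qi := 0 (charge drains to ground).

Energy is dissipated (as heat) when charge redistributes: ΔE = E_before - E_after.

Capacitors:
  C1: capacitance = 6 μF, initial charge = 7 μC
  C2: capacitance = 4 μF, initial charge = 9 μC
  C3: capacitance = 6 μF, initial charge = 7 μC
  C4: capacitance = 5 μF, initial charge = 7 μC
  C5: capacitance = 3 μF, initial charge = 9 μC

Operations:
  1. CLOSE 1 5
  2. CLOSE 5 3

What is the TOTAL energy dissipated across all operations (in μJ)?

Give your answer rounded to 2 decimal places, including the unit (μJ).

Initial: C1(6μF, Q=7μC, V=1.17V), C2(4μF, Q=9μC, V=2.25V), C3(6μF, Q=7μC, V=1.17V), C4(5μF, Q=7μC, V=1.40V), C5(3μF, Q=9μC, V=3.00V)
Op 1: CLOSE 1-5: Q_total=16.00, C_total=9.00, V=1.78; Q1=10.67, Q5=5.33; dissipated=3.361
Op 2: CLOSE 5-3: Q_total=12.33, C_total=9.00, V=1.37; Q5=4.11, Q3=8.22; dissipated=0.373
Total dissipated: 3.735 μJ

Answer: 3.73 μJ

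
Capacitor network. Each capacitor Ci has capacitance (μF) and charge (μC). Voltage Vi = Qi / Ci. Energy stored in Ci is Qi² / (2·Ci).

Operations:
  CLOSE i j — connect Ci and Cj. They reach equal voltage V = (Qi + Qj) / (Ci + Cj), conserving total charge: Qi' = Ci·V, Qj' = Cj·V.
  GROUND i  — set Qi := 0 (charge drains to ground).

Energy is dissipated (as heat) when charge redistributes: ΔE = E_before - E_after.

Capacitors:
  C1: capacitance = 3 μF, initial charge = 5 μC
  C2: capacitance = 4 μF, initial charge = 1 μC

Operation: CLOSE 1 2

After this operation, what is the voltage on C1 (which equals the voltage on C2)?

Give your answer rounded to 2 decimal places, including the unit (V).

Initial: C1(3μF, Q=5μC, V=1.67V), C2(4μF, Q=1μC, V=0.25V)
Op 1: CLOSE 1-2: Q_total=6.00, C_total=7.00, V=0.86; Q1=2.57, Q2=3.43; dissipated=1.720

Answer: 0.86 V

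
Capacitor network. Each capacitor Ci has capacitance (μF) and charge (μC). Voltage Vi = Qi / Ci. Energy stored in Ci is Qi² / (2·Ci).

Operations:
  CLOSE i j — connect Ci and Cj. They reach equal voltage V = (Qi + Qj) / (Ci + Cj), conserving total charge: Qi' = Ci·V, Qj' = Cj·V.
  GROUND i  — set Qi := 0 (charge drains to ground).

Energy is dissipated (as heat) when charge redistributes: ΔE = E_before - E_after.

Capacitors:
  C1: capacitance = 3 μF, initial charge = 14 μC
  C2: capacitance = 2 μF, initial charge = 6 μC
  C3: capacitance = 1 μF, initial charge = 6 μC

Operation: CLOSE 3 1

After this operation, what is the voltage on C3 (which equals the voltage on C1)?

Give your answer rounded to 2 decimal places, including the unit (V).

Initial: C1(3μF, Q=14μC, V=4.67V), C2(2μF, Q=6μC, V=3.00V), C3(1μF, Q=6μC, V=6.00V)
Op 1: CLOSE 3-1: Q_total=20.00, C_total=4.00, V=5.00; Q3=5.00, Q1=15.00; dissipated=0.667

Answer: 5.00 V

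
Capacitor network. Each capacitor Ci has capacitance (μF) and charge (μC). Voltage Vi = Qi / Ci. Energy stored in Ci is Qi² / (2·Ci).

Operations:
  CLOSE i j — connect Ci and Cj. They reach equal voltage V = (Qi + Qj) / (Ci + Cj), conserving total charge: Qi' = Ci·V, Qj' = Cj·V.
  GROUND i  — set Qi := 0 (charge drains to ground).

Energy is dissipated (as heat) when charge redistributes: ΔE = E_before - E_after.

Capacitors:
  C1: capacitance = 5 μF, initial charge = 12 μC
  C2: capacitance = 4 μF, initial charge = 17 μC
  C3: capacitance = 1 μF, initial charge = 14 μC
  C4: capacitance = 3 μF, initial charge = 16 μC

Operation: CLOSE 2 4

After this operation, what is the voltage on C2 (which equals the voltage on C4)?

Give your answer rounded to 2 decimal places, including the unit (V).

Initial: C1(5μF, Q=12μC, V=2.40V), C2(4μF, Q=17μC, V=4.25V), C3(1μF, Q=14μC, V=14.00V), C4(3μF, Q=16μC, V=5.33V)
Op 1: CLOSE 2-4: Q_total=33.00, C_total=7.00, V=4.71; Q2=18.86, Q4=14.14; dissipated=1.006

Answer: 4.71 V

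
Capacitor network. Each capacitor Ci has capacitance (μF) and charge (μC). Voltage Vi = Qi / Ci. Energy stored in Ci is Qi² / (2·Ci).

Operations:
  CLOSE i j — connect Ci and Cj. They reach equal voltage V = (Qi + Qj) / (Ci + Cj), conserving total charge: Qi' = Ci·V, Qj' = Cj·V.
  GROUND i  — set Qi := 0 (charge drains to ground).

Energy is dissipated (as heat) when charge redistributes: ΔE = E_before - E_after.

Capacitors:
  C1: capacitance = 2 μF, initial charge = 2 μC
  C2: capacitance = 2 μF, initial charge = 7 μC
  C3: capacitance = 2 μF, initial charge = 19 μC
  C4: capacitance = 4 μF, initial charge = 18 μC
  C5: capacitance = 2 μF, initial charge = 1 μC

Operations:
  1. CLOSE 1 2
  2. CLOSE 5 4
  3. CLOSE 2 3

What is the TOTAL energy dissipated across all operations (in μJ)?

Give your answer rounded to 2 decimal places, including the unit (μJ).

Initial: C1(2μF, Q=2μC, V=1.00V), C2(2μF, Q=7μC, V=3.50V), C3(2μF, Q=19μC, V=9.50V), C4(4μF, Q=18μC, V=4.50V), C5(2μF, Q=1μC, V=0.50V)
Op 1: CLOSE 1-2: Q_total=9.00, C_total=4.00, V=2.25; Q1=4.50, Q2=4.50; dissipated=3.125
Op 2: CLOSE 5-4: Q_total=19.00, C_total=6.00, V=3.17; Q5=6.33, Q4=12.67; dissipated=10.667
Op 3: CLOSE 2-3: Q_total=23.50, C_total=4.00, V=5.88; Q2=11.75, Q3=11.75; dissipated=26.281
Total dissipated: 40.073 μJ

Answer: 40.07 μJ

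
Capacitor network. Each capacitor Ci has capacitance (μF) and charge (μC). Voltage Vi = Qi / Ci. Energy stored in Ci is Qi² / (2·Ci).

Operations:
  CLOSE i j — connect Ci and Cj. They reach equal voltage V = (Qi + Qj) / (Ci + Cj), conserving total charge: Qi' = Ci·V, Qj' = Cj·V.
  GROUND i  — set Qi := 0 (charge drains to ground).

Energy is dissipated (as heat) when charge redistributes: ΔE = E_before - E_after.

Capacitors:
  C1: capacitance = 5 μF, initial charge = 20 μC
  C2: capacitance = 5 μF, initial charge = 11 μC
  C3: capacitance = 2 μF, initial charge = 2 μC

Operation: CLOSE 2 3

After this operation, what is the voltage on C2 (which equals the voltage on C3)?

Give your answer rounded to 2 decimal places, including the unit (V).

Answer: 1.86 V

Derivation:
Initial: C1(5μF, Q=20μC, V=4.00V), C2(5μF, Q=11μC, V=2.20V), C3(2μF, Q=2μC, V=1.00V)
Op 1: CLOSE 2-3: Q_total=13.00, C_total=7.00, V=1.86; Q2=9.29, Q3=3.71; dissipated=1.029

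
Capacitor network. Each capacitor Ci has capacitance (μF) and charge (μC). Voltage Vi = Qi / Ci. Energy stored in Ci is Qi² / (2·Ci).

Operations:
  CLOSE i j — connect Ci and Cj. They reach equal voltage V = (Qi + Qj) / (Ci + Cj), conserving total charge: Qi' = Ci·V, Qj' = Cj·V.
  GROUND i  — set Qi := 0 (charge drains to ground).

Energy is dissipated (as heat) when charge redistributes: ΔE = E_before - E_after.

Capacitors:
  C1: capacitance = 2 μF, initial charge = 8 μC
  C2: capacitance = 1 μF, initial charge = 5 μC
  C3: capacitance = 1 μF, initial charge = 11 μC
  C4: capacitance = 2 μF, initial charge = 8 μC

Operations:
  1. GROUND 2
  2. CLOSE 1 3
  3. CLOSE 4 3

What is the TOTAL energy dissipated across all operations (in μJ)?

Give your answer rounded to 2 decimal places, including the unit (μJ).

Initial: C1(2μF, Q=8μC, V=4.00V), C2(1μF, Q=5μC, V=5.00V), C3(1μF, Q=11μC, V=11.00V), C4(2μF, Q=8μC, V=4.00V)
Op 1: GROUND 2: Q2=0; energy lost=12.500
Op 2: CLOSE 1-3: Q_total=19.00, C_total=3.00, V=6.33; Q1=12.67, Q3=6.33; dissipated=16.333
Op 3: CLOSE 4-3: Q_total=14.33, C_total=3.00, V=4.78; Q4=9.56, Q3=4.78; dissipated=1.815
Total dissipated: 30.648 μJ

Answer: 30.65 μJ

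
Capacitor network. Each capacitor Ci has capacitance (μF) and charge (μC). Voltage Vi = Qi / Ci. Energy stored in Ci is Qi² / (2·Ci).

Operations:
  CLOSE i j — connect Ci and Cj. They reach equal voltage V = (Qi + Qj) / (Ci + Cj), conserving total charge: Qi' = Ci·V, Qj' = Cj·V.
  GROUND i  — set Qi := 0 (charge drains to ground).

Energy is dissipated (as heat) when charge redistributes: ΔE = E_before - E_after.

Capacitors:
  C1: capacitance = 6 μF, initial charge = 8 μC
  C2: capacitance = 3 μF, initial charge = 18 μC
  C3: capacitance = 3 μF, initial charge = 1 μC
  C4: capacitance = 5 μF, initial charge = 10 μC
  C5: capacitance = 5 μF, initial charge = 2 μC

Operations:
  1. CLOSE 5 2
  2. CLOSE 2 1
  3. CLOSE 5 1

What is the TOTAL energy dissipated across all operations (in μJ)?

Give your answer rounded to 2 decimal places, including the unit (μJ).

Answer: 31.59 μJ

Derivation:
Initial: C1(6μF, Q=8μC, V=1.33V), C2(3μF, Q=18μC, V=6.00V), C3(3μF, Q=1μC, V=0.33V), C4(5μF, Q=10μC, V=2.00V), C5(5μF, Q=2μC, V=0.40V)
Op 1: CLOSE 5-2: Q_total=20.00, C_total=8.00, V=2.50; Q5=12.50, Q2=7.50; dissipated=29.400
Op 2: CLOSE 2-1: Q_total=15.50, C_total=9.00, V=1.72; Q2=5.17, Q1=10.33; dissipated=1.361
Op 3: CLOSE 5-1: Q_total=22.83, C_total=11.00, V=2.08; Q5=10.38, Q1=12.45; dissipated=0.825
Total dissipated: 31.586 μJ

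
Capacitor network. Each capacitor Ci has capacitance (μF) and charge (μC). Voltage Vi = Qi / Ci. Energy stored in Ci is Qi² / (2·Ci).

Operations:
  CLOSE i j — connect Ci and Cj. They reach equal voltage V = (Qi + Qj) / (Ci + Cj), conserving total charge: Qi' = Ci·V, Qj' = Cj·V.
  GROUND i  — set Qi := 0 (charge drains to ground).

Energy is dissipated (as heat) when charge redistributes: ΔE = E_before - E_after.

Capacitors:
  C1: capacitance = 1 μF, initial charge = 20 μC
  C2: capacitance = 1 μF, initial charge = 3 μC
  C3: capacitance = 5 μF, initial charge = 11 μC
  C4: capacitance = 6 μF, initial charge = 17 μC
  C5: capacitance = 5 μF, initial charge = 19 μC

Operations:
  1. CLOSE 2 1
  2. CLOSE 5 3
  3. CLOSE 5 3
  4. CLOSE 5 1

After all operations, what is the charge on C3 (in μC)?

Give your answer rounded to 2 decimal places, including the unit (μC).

Initial: C1(1μF, Q=20μC, V=20.00V), C2(1μF, Q=3μC, V=3.00V), C3(5μF, Q=11μC, V=2.20V), C4(6μF, Q=17μC, V=2.83V), C5(5μF, Q=19μC, V=3.80V)
Op 1: CLOSE 2-1: Q_total=23.00, C_total=2.00, V=11.50; Q2=11.50, Q1=11.50; dissipated=72.250
Op 2: CLOSE 5-3: Q_total=30.00, C_total=10.00, V=3.00; Q5=15.00, Q3=15.00; dissipated=3.200
Op 3: CLOSE 5-3: Q_total=30.00, C_total=10.00, V=3.00; Q5=15.00, Q3=15.00; dissipated=0.000
Op 4: CLOSE 5-1: Q_total=26.50, C_total=6.00, V=4.42; Q5=22.08, Q1=4.42; dissipated=30.104
Final charges: Q1=4.42, Q2=11.50, Q3=15.00, Q4=17.00, Q5=22.08

Answer: 15.00 μC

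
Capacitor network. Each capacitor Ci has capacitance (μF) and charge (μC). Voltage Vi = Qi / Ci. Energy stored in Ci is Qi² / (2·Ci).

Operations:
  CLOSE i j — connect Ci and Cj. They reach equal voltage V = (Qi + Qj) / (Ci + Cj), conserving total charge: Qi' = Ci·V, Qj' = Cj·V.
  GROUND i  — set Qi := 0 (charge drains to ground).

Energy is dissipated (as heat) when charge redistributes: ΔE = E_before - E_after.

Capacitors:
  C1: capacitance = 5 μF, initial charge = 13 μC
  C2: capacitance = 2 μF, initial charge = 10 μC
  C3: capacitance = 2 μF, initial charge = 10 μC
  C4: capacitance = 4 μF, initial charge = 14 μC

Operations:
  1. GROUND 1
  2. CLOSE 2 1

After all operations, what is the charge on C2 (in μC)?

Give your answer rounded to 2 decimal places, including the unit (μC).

Answer: 2.86 μC

Derivation:
Initial: C1(5μF, Q=13μC, V=2.60V), C2(2μF, Q=10μC, V=5.00V), C3(2μF, Q=10μC, V=5.00V), C4(4μF, Q=14μC, V=3.50V)
Op 1: GROUND 1: Q1=0; energy lost=16.900
Op 2: CLOSE 2-1: Q_total=10.00, C_total=7.00, V=1.43; Q2=2.86, Q1=7.14; dissipated=17.857
Final charges: Q1=7.14, Q2=2.86, Q3=10.00, Q4=14.00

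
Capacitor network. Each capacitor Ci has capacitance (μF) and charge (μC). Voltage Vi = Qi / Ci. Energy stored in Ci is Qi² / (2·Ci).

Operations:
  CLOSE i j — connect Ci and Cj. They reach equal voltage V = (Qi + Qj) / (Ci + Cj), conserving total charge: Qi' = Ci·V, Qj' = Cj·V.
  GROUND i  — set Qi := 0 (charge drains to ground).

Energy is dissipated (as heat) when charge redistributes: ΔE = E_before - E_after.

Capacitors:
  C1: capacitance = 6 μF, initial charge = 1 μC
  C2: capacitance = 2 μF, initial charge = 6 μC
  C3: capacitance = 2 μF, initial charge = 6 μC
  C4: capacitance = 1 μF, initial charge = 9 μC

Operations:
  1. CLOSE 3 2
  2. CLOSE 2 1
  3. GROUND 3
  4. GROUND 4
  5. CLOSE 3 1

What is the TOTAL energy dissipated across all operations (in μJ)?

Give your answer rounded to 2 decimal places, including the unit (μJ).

Initial: C1(6μF, Q=1μC, V=0.17V), C2(2μF, Q=6μC, V=3.00V), C3(2μF, Q=6μC, V=3.00V), C4(1μF, Q=9μC, V=9.00V)
Op 1: CLOSE 3-2: Q_total=12.00, C_total=4.00, V=3.00; Q3=6.00, Q2=6.00; dissipated=0.000
Op 2: CLOSE 2-1: Q_total=7.00, C_total=8.00, V=0.88; Q2=1.75, Q1=5.25; dissipated=6.021
Op 3: GROUND 3: Q3=0; energy lost=9.000
Op 4: GROUND 4: Q4=0; energy lost=40.500
Op 5: CLOSE 3-1: Q_total=5.25, C_total=8.00, V=0.66; Q3=1.31, Q1=3.94; dissipated=0.574
Total dissipated: 56.095 μJ

Answer: 56.10 μJ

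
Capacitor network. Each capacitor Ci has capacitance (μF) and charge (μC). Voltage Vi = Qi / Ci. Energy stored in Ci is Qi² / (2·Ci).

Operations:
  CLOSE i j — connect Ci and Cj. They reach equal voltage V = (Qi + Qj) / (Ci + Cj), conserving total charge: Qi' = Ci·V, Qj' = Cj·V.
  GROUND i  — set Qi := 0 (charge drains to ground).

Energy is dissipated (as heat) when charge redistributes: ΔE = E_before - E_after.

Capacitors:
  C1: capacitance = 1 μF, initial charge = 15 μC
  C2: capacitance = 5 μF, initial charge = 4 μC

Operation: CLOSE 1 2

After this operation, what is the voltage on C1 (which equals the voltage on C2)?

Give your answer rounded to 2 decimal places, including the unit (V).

Initial: C1(1μF, Q=15μC, V=15.00V), C2(5μF, Q=4μC, V=0.80V)
Op 1: CLOSE 1-2: Q_total=19.00, C_total=6.00, V=3.17; Q1=3.17, Q2=15.83; dissipated=84.017

Answer: 3.17 V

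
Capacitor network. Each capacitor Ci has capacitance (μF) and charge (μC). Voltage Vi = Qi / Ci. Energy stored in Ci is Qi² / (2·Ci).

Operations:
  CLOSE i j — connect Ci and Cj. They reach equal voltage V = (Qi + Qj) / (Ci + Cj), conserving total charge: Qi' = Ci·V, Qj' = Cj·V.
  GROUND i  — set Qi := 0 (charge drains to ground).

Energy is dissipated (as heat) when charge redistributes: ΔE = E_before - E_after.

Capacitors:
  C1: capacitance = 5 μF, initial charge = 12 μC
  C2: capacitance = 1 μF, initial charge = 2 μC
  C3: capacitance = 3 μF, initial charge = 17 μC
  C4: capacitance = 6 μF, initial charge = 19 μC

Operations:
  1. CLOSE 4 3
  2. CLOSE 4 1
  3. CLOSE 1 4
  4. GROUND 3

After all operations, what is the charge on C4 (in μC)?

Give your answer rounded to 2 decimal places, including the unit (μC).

Initial: C1(5μF, Q=12μC, V=2.40V), C2(1μF, Q=2μC, V=2.00V), C3(3μF, Q=17μC, V=5.67V), C4(6μF, Q=19μC, V=3.17V)
Op 1: CLOSE 4-3: Q_total=36.00, C_total=9.00, V=4.00; Q4=24.00, Q3=12.00; dissipated=6.250
Op 2: CLOSE 4-1: Q_total=36.00, C_total=11.00, V=3.27; Q4=19.64, Q1=16.36; dissipated=3.491
Op 3: CLOSE 1-4: Q_total=36.00, C_total=11.00, V=3.27; Q1=16.36, Q4=19.64; dissipated=0.000
Op 4: GROUND 3: Q3=0; energy lost=24.000
Final charges: Q1=16.36, Q2=2.00, Q3=0.00, Q4=19.64

Answer: 19.64 μC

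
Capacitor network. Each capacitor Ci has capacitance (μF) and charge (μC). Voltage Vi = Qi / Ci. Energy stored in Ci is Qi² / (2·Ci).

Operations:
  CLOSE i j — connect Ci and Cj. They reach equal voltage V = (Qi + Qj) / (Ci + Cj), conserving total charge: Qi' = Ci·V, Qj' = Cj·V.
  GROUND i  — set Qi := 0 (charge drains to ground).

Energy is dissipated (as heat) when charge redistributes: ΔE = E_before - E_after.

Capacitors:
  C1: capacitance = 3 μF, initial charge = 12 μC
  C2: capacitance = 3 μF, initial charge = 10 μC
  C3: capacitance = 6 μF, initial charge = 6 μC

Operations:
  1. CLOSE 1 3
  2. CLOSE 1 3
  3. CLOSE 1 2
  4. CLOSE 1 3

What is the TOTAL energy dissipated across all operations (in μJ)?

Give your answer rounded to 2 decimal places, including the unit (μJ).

Answer: 10.78 μJ

Derivation:
Initial: C1(3μF, Q=12μC, V=4.00V), C2(3μF, Q=10μC, V=3.33V), C3(6μF, Q=6μC, V=1.00V)
Op 1: CLOSE 1-3: Q_total=18.00, C_total=9.00, V=2.00; Q1=6.00, Q3=12.00; dissipated=9.000
Op 2: CLOSE 1-3: Q_total=18.00, C_total=9.00, V=2.00; Q1=6.00, Q3=12.00; dissipated=0.000
Op 3: CLOSE 1-2: Q_total=16.00, C_total=6.00, V=2.67; Q1=8.00, Q2=8.00; dissipated=1.333
Op 4: CLOSE 1-3: Q_total=20.00, C_total=9.00, V=2.22; Q1=6.67, Q3=13.33; dissipated=0.444
Total dissipated: 10.778 μJ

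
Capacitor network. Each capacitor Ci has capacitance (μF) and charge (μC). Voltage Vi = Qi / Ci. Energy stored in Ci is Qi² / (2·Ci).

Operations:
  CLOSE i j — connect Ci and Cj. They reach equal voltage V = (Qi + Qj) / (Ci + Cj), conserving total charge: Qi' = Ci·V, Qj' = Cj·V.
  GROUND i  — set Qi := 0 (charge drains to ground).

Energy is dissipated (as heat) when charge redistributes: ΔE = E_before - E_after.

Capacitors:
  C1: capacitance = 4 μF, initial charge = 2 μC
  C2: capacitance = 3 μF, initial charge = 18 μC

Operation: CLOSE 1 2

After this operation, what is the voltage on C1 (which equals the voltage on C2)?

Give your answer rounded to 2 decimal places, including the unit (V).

Initial: C1(4μF, Q=2μC, V=0.50V), C2(3μF, Q=18μC, V=6.00V)
Op 1: CLOSE 1-2: Q_total=20.00, C_total=7.00, V=2.86; Q1=11.43, Q2=8.57; dissipated=25.929

Answer: 2.86 V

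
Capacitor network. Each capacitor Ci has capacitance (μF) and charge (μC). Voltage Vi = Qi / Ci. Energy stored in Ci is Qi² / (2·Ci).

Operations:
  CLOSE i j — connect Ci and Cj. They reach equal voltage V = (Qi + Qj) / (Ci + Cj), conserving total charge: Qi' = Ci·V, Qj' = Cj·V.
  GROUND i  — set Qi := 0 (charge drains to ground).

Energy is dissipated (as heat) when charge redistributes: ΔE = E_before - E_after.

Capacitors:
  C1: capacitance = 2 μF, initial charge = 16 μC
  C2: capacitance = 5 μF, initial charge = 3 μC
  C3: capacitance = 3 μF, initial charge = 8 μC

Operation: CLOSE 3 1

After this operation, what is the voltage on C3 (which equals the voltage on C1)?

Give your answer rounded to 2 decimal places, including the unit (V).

Answer: 4.80 V

Derivation:
Initial: C1(2μF, Q=16μC, V=8.00V), C2(5μF, Q=3μC, V=0.60V), C3(3μF, Q=8μC, V=2.67V)
Op 1: CLOSE 3-1: Q_total=24.00, C_total=5.00, V=4.80; Q3=14.40, Q1=9.60; dissipated=17.067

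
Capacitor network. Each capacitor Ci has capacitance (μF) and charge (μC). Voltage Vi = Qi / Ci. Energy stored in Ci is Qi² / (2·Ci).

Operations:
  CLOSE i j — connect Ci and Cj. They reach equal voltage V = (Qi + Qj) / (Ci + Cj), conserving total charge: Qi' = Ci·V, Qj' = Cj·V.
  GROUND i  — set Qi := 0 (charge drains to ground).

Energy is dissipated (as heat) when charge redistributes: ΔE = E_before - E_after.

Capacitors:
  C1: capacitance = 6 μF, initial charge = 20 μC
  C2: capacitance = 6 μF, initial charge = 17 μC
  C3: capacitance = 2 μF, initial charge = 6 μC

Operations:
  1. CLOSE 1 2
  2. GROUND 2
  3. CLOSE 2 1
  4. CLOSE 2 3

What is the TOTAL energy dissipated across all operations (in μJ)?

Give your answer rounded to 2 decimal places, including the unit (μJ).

Answer: 44.75 μJ

Derivation:
Initial: C1(6μF, Q=20μC, V=3.33V), C2(6μF, Q=17μC, V=2.83V), C3(2μF, Q=6μC, V=3.00V)
Op 1: CLOSE 1-2: Q_total=37.00, C_total=12.00, V=3.08; Q1=18.50, Q2=18.50; dissipated=0.375
Op 2: GROUND 2: Q2=0; energy lost=28.521
Op 3: CLOSE 2-1: Q_total=18.50, C_total=12.00, V=1.54; Q2=9.25, Q1=9.25; dissipated=14.260
Op 4: CLOSE 2-3: Q_total=15.25, C_total=8.00, V=1.91; Q2=11.44, Q3=3.81; dissipated=1.595
Total dissipated: 44.751 μJ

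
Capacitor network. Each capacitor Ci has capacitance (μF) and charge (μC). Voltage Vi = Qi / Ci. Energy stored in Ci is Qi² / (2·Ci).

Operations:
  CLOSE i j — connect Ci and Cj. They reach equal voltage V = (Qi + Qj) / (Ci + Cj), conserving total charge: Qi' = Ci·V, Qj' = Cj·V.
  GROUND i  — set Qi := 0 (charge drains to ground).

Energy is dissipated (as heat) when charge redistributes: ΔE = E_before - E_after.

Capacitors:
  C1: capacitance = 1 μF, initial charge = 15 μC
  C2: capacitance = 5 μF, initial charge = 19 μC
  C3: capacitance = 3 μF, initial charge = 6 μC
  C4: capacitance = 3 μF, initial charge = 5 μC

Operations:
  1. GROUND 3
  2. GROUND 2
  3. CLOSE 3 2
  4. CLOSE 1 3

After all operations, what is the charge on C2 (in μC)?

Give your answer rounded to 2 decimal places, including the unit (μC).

Answer: 0.00 μC

Derivation:
Initial: C1(1μF, Q=15μC, V=15.00V), C2(5μF, Q=19μC, V=3.80V), C3(3μF, Q=6μC, V=2.00V), C4(3μF, Q=5μC, V=1.67V)
Op 1: GROUND 3: Q3=0; energy lost=6.000
Op 2: GROUND 2: Q2=0; energy lost=36.100
Op 3: CLOSE 3-2: Q_total=0.00, C_total=8.00, V=0.00; Q3=0.00, Q2=0.00; dissipated=0.000
Op 4: CLOSE 1-3: Q_total=15.00, C_total=4.00, V=3.75; Q1=3.75, Q3=11.25; dissipated=84.375
Final charges: Q1=3.75, Q2=0.00, Q3=11.25, Q4=5.00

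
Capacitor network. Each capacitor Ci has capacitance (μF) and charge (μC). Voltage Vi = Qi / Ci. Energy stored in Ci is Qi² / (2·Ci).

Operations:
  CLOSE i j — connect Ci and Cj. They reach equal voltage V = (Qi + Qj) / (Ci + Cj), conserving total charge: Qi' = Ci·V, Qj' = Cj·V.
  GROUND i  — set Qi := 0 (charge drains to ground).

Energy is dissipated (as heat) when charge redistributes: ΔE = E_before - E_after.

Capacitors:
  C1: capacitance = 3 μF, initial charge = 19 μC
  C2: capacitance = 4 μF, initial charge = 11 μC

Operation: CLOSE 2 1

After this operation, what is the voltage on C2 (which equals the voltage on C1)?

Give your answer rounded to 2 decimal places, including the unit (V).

Initial: C1(3μF, Q=19μC, V=6.33V), C2(4μF, Q=11μC, V=2.75V)
Op 1: CLOSE 2-1: Q_total=30.00, C_total=7.00, V=4.29; Q2=17.14, Q1=12.86; dissipated=11.006

Answer: 4.29 V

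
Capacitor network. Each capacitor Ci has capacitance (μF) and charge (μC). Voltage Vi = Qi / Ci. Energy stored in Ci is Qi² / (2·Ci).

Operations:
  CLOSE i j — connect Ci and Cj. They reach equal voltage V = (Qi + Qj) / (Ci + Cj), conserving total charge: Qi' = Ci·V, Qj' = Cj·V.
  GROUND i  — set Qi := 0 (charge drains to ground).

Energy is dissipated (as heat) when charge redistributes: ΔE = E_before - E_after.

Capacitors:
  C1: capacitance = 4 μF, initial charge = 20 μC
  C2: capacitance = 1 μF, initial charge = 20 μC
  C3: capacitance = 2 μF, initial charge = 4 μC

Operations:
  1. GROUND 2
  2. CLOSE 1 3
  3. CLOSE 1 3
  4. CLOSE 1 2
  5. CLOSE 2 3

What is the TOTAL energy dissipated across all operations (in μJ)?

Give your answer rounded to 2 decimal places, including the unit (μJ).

Answer: 212.61 μJ

Derivation:
Initial: C1(4μF, Q=20μC, V=5.00V), C2(1μF, Q=20μC, V=20.00V), C3(2μF, Q=4μC, V=2.00V)
Op 1: GROUND 2: Q2=0; energy lost=200.000
Op 2: CLOSE 1-3: Q_total=24.00, C_total=6.00, V=4.00; Q1=16.00, Q3=8.00; dissipated=6.000
Op 3: CLOSE 1-3: Q_total=24.00, C_total=6.00, V=4.00; Q1=16.00, Q3=8.00; dissipated=0.000
Op 4: CLOSE 1-2: Q_total=16.00, C_total=5.00, V=3.20; Q1=12.80, Q2=3.20; dissipated=6.400
Op 5: CLOSE 2-3: Q_total=11.20, C_total=3.00, V=3.73; Q2=3.73, Q3=7.47; dissipated=0.213
Total dissipated: 212.613 μJ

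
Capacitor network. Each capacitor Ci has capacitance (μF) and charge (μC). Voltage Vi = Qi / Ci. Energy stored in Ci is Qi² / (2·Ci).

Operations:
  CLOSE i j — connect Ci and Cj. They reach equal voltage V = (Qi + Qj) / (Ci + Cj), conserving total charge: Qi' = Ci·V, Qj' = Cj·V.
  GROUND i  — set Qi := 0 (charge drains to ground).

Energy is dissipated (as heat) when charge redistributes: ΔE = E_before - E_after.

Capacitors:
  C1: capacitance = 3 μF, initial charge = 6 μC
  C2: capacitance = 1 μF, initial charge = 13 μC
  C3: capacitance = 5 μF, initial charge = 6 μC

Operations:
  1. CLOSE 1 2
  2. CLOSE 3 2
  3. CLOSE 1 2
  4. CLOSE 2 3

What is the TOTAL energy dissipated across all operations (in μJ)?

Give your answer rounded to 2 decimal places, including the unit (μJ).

Answer: 55.96 μJ

Derivation:
Initial: C1(3μF, Q=6μC, V=2.00V), C2(1μF, Q=13μC, V=13.00V), C3(5μF, Q=6μC, V=1.20V)
Op 1: CLOSE 1-2: Q_total=19.00, C_total=4.00, V=4.75; Q1=14.25, Q2=4.75; dissipated=45.375
Op 2: CLOSE 3-2: Q_total=10.75, C_total=6.00, V=1.79; Q3=8.96, Q2=1.79; dissipated=5.251
Op 3: CLOSE 1-2: Q_total=16.04, C_total=4.00, V=4.01; Q1=12.03, Q2=4.01; dissipated=3.282
Op 4: CLOSE 2-3: Q_total=12.97, C_total=6.00, V=2.16; Q2=2.16, Q3=10.81; dissipated=2.051
Total dissipated: 55.959 μJ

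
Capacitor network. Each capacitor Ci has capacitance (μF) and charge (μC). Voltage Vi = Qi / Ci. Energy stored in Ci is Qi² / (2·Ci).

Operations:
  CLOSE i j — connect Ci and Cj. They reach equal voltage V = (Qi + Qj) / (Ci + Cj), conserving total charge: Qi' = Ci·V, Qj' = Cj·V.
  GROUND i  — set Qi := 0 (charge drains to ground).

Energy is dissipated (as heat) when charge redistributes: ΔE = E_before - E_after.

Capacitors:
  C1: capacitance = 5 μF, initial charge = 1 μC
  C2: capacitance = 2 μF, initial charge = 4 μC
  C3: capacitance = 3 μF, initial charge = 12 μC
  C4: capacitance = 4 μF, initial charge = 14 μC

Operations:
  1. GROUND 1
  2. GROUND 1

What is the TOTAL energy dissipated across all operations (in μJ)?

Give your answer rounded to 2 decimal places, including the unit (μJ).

Initial: C1(5μF, Q=1μC, V=0.20V), C2(2μF, Q=4μC, V=2.00V), C3(3μF, Q=12μC, V=4.00V), C4(4μF, Q=14μC, V=3.50V)
Op 1: GROUND 1: Q1=0; energy lost=0.100
Op 2: GROUND 1: Q1=0; energy lost=0.000
Total dissipated: 0.100 μJ

Answer: 0.10 μJ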